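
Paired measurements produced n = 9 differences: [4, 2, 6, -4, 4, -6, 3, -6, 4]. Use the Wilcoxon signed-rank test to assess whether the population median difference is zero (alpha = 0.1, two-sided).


Step 1: Drop any zero differences (none here) and take |d_i|.
|d| = [4, 2, 6, 4, 4, 6, 3, 6, 4]
Step 2: Midrank |d_i| (ties get averaged ranks).
ranks: |4|->4.5, |2|->1, |6|->8, |4|->4.5, |4|->4.5, |6|->8, |3|->2, |6|->8, |4|->4.5
Step 3: Attach original signs; sum ranks with positive sign and with negative sign.
W+ = 4.5 + 1 + 8 + 4.5 + 2 + 4.5 = 24.5
W- = 4.5 + 8 + 8 = 20.5
(Check: W+ + W- = 45 should equal n(n+1)/2 = 45.)
Step 4: Test statistic W = min(W+, W-) = 20.5.
Step 5: Ties in |d|, so use the tie-corrected normal approximation.
        E[W] = n(n+1)/4 = 9*10/4 = 22.5.
        Tie groups: |d|=4 (t=4), |d|=6 (t=3); sum(t^3 - t) = 84.
        Var[W] = n(n+1)(2n+1)/24 - sum(t^3-t)/48 = 1710/24 - 84/48 = 69.5.
        z = (W - E[W]) / sqrt(Var[W]) = (20.5 - 22.5) / 8.3367 = -0.2399.
        Two-sided p = 2*Phi(z) = 0.810405.
Step 6: alpha = 0.1. fail to reject H0.

W+ = 24.5, W- = 20.5, W = min = 20.5, p = 0.810405, fail to reject H0.


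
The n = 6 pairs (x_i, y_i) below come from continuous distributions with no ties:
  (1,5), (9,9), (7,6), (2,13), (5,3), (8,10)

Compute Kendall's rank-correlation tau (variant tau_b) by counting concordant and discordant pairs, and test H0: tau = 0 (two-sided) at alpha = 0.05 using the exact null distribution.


Step 1: Enumerate the 15 unordered pairs (i,j) with i<j and classify each by sign(x_j-x_i) * sign(y_j-y_i).
  (1,2):dx=+8,dy=+4->C; (1,3):dx=+6,dy=+1->C; (1,4):dx=+1,dy=+8->C; (1,5):dx=+4,dy=-2->D
  (1,6):dx=+7,dy=+5->C; (2,3):dx=-2,dy=-3->C; (2,4):dx=-7,dy=+4->D; (2,5):dx=-4,dy=-6->C
  (2,6):dx=-1,dy=+1->D; (3,4):dx=-5,dy=+7->D; (3,5):dx=-2,dy=-3->C; (3,6):dx=+1,dy=+4->C
  (4,5):dx=+3,dy=-10->D; (4,6):dx=+6,dy=-3->D; (5,6):dx=+3,dy=+7->C
Step 2: C = 9, D = 6, total pairs = 15.
Step 3: tau = (C - D)/(n(n-1)/2) = (9 - 6)/15 = 0.200000.
Step 4: Exact two-sided p-value (enumerate n! = 720 permutations of y under H0): p = 0.719444.
Step 5: alpha = 0.05. fail to reject H0.

tau_b = 0.2000 (C=9, D=6), p = 0.719444, fail to reject H0.


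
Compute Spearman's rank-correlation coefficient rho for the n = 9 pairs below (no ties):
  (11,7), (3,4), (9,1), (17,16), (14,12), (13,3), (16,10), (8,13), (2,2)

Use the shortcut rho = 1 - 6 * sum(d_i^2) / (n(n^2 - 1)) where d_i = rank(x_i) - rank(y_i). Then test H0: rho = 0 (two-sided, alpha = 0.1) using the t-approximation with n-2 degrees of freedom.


Step 1: Rank x and y separately (midranks; no ties here).
rank(x): 11->5, 3->2, 9->4, 17->9, 14->7, 13->6, 16->8, 8->3, 2->1
rank(y): 7->5, 4->4, 1->1, 16->9, 12->7, 3->3, 10->6, 13->8, 2->2
Step 2: d_i = R_x(i) - R_y(i); compute d_i^2.
  (5-5)^2=0, (2-4)^2=4, (4-1)^2=9, (9-9)^2=0, (7-7)^2=0, (6-3)^2=9, (8-6)^2=4, (3-8)^2=25, (1-2)^2=1
sum(d^2) = 52.
Step 3: rho = 1 - 6*52 / (9*(9^2 - 1)) = 1 - 312/720 = 0.566667.
Step 4: Under H0, t = rho * sqrt((n-2)/(1-rho^2)) = 1.8196 ~ t(7).
Step 5: Two-sided p-value from the t-distribution with 7 df = 0.111633.
Step 6: alpha = 0.1. fail to reject H0.

rho = 0.5667, p = 0.111633, fail to reject H0 at alpha = 0.1.


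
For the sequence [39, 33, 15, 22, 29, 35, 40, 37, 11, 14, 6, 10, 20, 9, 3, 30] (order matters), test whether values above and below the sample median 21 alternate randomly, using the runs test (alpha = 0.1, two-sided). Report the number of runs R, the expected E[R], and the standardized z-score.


Step 1: Compute median = 21; label A = above, B = below.
Labels in order: AABAAAAABBBBBBBA  (n_A = 8, n_B = 8)
Step 2: Count runs R = 5.
Step 3: Under H0 (random ordering), E[R] = 2*n_A*n_B/(n_A+n_B) + 1 = 2*8*8/16 + 1 = 9.0000.
        Var[R] = 2*n_A*n_B*(2*n_A*n_B - n_A - n_B) / ((n_A+n_B)^2 * (n_A+n_B-1)) = 14336/3840 = 3.7333.
        SD[R] = 1.9322.
Step 4: Continuity-corrected z = (R + 0.5 - E[R]) / SD[R] = (5 + 0.5 - 9.0000) / 1.9322 = -1.8114.
Step 5: Two-sided p-value via normal approximation = 2*(1 - Phi(|z|)) = 0.070076.
Step 6: alpha = 0.1. reject H0.

R = 5, z = -1.8114, p = 0.070076, reject H0.


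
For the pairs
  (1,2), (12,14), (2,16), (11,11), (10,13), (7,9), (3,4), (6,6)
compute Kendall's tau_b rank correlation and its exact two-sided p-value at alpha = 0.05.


Step 1: Enumerate the 28 unordered pairs (i,j) with i<j and classify each by sign(x_j-x_i) * sign(y_j-y_i).
  (1,2):dx=+11,dy=+12->C; (1,3):dx=+1,dy=+14->C; (1,4):dx=+10,dy=+9->C; (1,5):dx=+9,dy=+11->C
  (1,6):dx=+6,dy=+7->C; (1,7):dx=+2,dy=+2->C; (1,8):dx=+5,dy=+4->C; (2,3):dx=-10,dy=+2->D
  (2,4):dx=-1,dy=-3->C; (2,5):dx=-2,dy=-1->C; (2,6):dx=-5,dy=-5->C; (2,7):dx=-9,dy=-10->C
  (2,8):dx=-6,dy=-8->C; (3,4):dx=+9,dy=-5->D; (3,5):dx=+8,dy=-3->D; (3,6):dx=+5,dy=-7->D
  (3,7):dx=+1,dy=-12->D; (3,8):dx=+4,dy=-10->D; (4,5):dx=-1,dy=+2->D; (4,6):dx=-4,dy=-2->C
  (4,7):dx=-8,dy=-7->C; (4,8):dx=-5,dy=-5->C; (5,6):dx=-3,dy=-4->C; (5,7):dx=-7,dy=-9->C
  (5,8):dx=-4,dy=-7->C; (6,7):dx=-4,dy=-5->C; (6,8):dx=-1,dy=-3->C; (7,8):dx=+3,dy=+2->C
Step 2: C = 21, D = 7, total pairs = 28.
Step 3: tau = (C - D)/(n(n-1)/2) = (21 - 7)/28 = 0.500000.
Step 4: Exact two-sided p-value (enumerate n! = 40320 permutations of y under H0): p = 0.108681.
Step 5: alpha = 0.05. fail to reject H0.

tau_b = 0.5000 (C=21, D=7), p = 0.108681, fail to reject H0.


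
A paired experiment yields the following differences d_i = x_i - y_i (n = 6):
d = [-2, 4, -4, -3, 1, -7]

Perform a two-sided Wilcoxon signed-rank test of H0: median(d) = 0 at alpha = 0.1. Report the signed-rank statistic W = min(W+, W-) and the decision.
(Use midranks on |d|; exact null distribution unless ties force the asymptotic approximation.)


Step 1: Drop any zero differences (none here) and take |d_i|.
|d| = [2, 4, 4, 3, 1, 7]
Step 2: Midrank |d_i| (ties get averaged ranks).
ranks: |2|->2, |4|->4.5, |4|->4.5, |3|->3, |1|->1, |7|->6
Step 3: Attach original signs; sum ranks with positive sign and with negative sign.
W+ = 4.5 + 1 = 5.5
W- = 2 + 4.5 + 3 + 6 = 15.5
(Check: W+ + W- = 21 should equal n(n+1)/2 = 21.)
Step 4: Test statistic W = min(W+, W-) = 5.5.
Step 5: Ties in |d|, so use the tie-corrected normal approximation.
        E[W] = n(n+1)/4 = 6*7/4 = 10.5.
        Tie groups: |d|=4 (t=2); sum(t^3 - t) = 6.
        Var[W] = n(n+1)(2n+1)/24 - sum(t^3-t)/48 = 546/24 - 6/48 = 22.625.
        z = (W - E[W]) / sqrt(Var[W]) = (5.5 - 10.5) / 4.7566 = -1.0512.
        Two-sided p = 2*Phi(z) = 0.293177.
Step 6: alpha = 0.1. fail to reject H0.

W+ = 5.5, W- = 15.5, W = min = 5.5, p = 0.293177, fail to reject H0.


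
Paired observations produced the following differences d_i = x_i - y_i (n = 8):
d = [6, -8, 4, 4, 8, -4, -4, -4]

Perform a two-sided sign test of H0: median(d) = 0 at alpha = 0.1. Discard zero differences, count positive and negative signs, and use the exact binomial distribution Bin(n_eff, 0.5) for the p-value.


Step 1: Discard zero differences. Original n = 8; n_eff = number of nonzero differences = 8.
Nonzero differences (with sign): +6, -8, +4, +4, +8, -4, -4, -4
Step 2: Count signs: positive = 4, negative = 4.
Step 3: Under H0: P(positive) = 0.5, so the number of positives S ~ Bin(8, 0.5).
Step 4: Two-sided exact p-value = sum of Bin(8,0.5) probabilities at or below the observed probability = 1.000000.
Step 5: alpha = 0.1. fail to reject H0.

n_eff = 8, pos = 4, neg = 4, p = 1.000000, fail to reject H0.


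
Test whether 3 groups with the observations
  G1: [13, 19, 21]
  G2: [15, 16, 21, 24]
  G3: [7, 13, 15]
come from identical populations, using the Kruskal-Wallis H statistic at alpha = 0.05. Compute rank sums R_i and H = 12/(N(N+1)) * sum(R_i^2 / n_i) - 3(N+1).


Step 1: Combine all N = 10 observations and assign midranks.
sorted (value, group, rank): (7,G3,1), (13,G1,2.5), (13,G3,2.5), (15,G2,4.5), (15,G3,4.5), (16,G2,6), (19,G1,7), (21,G1,8.5), (21,G2,8.5), (24,G2,10)
Step 2: Sum ranks within each group.
R_1 = 18 (n_1 = 3)
R_2 = 29 (n_2 = 4)
R_3 = 8 (n_3 = 3)
Step 3: H = 12/(N(N+1)) * sum(R_i^2/n_i) - 3(N+1)
     = 12/(10*11) * (18^2/3 + 29^2/4 + 8^2/3) - 3*11
     = 0.109091 * 339.583 - 33
     = 4.045455.
Step 4: Ties present; correction factor C = 1 - 18/(10^3 - 10) = 0.981818. Corrected H = 4.045455 / 0.981818 = 4.120370.
Step 5: Under H0, H ~ chi^2(2); p-value = 0.127430.
Step 6: alpha = 0.05. fail to reject H0.

H = 4.1204, df = 2, p = 0.127430, fail to reject H0.


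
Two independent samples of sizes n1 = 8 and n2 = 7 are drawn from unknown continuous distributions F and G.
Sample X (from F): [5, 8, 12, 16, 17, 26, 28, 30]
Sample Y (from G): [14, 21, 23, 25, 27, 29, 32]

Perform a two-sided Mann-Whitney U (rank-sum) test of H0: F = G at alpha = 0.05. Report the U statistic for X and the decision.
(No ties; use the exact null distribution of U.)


Step 1: Combine and sort all 15 observations; assign midranks.
sorted (value, group): (5,X), (8,X), (12,X), (14,Y), (16,X), (17,X), (21,Y), (23,Y), (25,Y), (26,X), (27,Y), (28,X), (29,Y), (30,X), (32,Y)
ranks: 5->1, 8->2, 12->3, 14->4, 16->5, 17->6, 21->7, 23->8, 25->9, 26->10, 27->11, 28->12, 29->13, 30->14, 32->15
Step 2: Rank sum for X: R1 = 1 + 2 + 3 + 5 + 6 + 10 + 12 + 14 = 53.
Step 3: U_X = R1 - n1(n1+1)/2 = 53 - 8*9/2 = 53 - 36 = 17.
       U_Y = n1*n2 - U_X = 56 - 17 = 39.
Step 4: No ties, so the exact null distribution of U (based on enumerating the C(15,8) = 6435 equally likely rank assignments) gives the two-sided p-value.
Step 5: p-value = 0.231857; compare to alpha = 0.05. fail to reject H0.

U_X = 17, p = 0.231857, fail to reject H0 at alpha = 0.05.


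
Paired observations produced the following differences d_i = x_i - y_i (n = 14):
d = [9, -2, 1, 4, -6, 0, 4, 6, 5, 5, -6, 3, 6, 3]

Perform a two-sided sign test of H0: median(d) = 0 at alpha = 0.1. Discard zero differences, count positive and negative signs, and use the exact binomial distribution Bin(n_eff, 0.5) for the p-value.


Step 1: Discard zero differences. Original n = 14; n_eff = number of nonzero differences = 13.
Nonzero differences (with sign): +9, -2, +1, +4, -6, +4, +6, +5, +5, -6, +3, +6, +3
Step 2: Count signs: positive = 10, negative = 3.
Step 3: Under H0: P(positive) = 0.5, so the number of positives S ~ Bin(13, 0.5).
Step 4: Two-sided exact p-value = sum of Bin(13,0.5) probabilities at or below the observed probability = 0.092285.
Step 5: alpha = 0.1. reject H0.

n_eff = 13, pos = 10, neg = 3, p = 0.092285, reject H0.


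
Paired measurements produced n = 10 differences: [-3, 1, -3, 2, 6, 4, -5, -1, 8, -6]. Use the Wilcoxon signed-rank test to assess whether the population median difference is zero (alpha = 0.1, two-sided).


Step 1: Drop any zero differences (none here) and take |d_i|.
|d| = [3, 1, 3, 2, 6, 4, 5, 1, 8, 6]
Step 2: Midrank |d_i| (ties get averaged ranks).
ranks: |3|->4.5, |1|->1.5, |3|->4.5, |2|->3, |6|->8.5, |4|->6, |5|->7, |1|->1.5, |8|->10, |6|->8.5
Step 3: Attach original signs; sum ranks with positive sign and with negative sign.
W+ = 1.5 + 3 + 8.5 + 6 + 10 = 29
W- = 4.5 + 4.5 + 7 + 1.5 + 8.5 = 26
(Check: W+ + W- = 55 should equal n(n+1)/2 = 55.)
Step 4: Test statistic W = min(W+, W-) = 26.
Step 5: Ties in |d|, so use the tie-corrected normal approximation.
        E[W] = n(n+1)/4 = 10*11/4 = 27.5.
        Tie groups: |d|=1 (t=2), |d|=3 (t=2), |d|=6 (t=2); sum(t^3 - t) = 18.
        Var[W] = n(n+1)(2n+1)/24 - sum(t^3-t)/48 = 2310/24 - 18/48 = 95.875.
        z = (W - E[W]) / sqrt(Var[W]) = (26 - 27.5) / 9.7916 = -0.1532.
        Two-sided p = 2*Phi(z) = 0.878246.
Step 6: alpha = 0.1. fail to reject H0.

W+ = 29, W- = 26, W = min = 26, p = 0.878246, fail to reject H0.


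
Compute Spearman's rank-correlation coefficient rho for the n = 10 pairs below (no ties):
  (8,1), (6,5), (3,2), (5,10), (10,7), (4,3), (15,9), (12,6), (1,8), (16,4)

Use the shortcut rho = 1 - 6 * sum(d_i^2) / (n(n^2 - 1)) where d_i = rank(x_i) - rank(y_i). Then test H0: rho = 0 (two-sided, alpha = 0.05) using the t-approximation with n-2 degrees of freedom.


Step 1: Rank x and y separately (midranks; no ties here).
rank(x): 8->6, 6->5, 3->2, 5->4, 10->7, 4->3, 15->9, 12->8, 1->1, 16->10
rank(y): 1->1, 5->5, 2->2, 10->10, 7->7, 3->3, 9->9, 6->6, 8->8, 4->4
Step 2: d_i = R_x(i) - R_y(i); compute d_i^2.
  (6-1)^2=25, (5-5)^2=0, (2-2)^2=0, (4-10)^2=36, (7-7)^2=0, (3-3)^2=0, (9-9)^2=0, (8-6)^2=4, (1-8)^2=49, (10-4)^2=36
sum(d^2) = 150.
Step 3: rho = 1 - 6*150 / (10*(10^2 - 1)) = 1 - 900/990 = 0.090909.
Step 4: Under H0, t = rho * sqrt((n-2)/(1-rho^2)) = 0.2582 ~ t(8).
Step 5: Two-sided p-value from the t-distribution with 8 df = 0.802772.
Step 6: alpha = 0.05. fail to reject H0.

rho = 0.0909, p = 0.802772, fail to reject H0 at alpha = 0.05.


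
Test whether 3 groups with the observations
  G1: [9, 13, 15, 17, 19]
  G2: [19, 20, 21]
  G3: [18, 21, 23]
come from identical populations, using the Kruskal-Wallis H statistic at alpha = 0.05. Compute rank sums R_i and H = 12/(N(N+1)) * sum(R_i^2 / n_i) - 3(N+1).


Step 1: Combine all N = 11 observations and assign midranks.
sorted (value, group, rank): (9,G1,1), (13,G1,2), (15,G1,3), (17,G1,4), (18,G3,5), (19,G1,6.5), (19,G2,6.5), (20,G2,8), (21,G2,9.5), (21,G3,9.5), (23,G3,11)
Step 2: Sum ranks within each group.
R_1 = 16.5 (n_1 = 5)
R_2 = 24 (n_2 = 3)
R_3 = 25.5 (n_3 = 3)
Step 3: H = 12/(N(N+1)) * sum(R_i^2/n_i) - 3(N+1)
     = 12/(11*12) * (16.5^2/5 + 24^2/3 + 25.5^2/3) - 3*12
     = 0.090909 * 463.2 - 36
     = 6.109091.
Step 4: Ties present; correction factor C = 1 - 12/(11^3 - 11) = 0.990909. Corrected H = 6.109091 / 0.990909 = 6.165138.
Step 5: Under H0, H ~ chi^2(2); p-value = 0.045841.
Step 6: alpha = 0.05. reject H0.

H = 6.1651, df = 2, p = 0.045841, reject H0.


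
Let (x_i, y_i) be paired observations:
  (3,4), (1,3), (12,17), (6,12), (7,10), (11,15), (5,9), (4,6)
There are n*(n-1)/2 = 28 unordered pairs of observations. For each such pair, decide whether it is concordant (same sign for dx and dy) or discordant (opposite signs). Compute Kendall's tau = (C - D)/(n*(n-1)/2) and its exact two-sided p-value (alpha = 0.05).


Step 1: Enumerate the 28 unordered pairs (i,j) with i<j and classify each by sign(x_j-x_i) * sign(y_j-y_i).
  (1,2):dx=-2,dy=-1->C; (1,3):dx=+9,dy=+13->C; (1,4):dx=+3,dy=+8->C; (1,5):dx=+4,dy=+6->C
  (1,6):dx=+8,dy=+11->C; (1,7):dx=+2,dy=+5->C; (1,8):dx=+1,dy=+2->C; (2,3):dx=+11,dy=+14->C
  (2,4):dx=+5,dy=+9->C; (2,5):dx=+6,dy=+7->C; (2,6):dx=+10,dy=+12->C; (2,7):dx=+4,dy=+6->C
  (2,8):dx=+3,dy=+3->C; (3,4):dx=-6,dy=-5->C; (3,5):dx=-5,dy=-7->C; (3,6):dx=-1,dy=-2->C
  (3,7):dx=-7,dy=-8->C; (3,8):dx=-8,dy=-11->C; (4,5):dx=+1,dy=-2->D; (4,6):dx=+5,dy=+3->C
  (4,7):dx=-1,dy=-3->C; (4,8):dx=-2,dy=-6->C; (5,6):dx=+4,dy=+5->C; (5,7):dx=-2,dy=-1->C
  (5,8):dx=-3,dy=-4->C; (6,7):dx=-6,dy=-6->C; (6,8):dx=-7,dy=-9->C; (7,8):dx=-1,dy=-3->C
Step 2: C = 27, D = 1, total pairs = 28.
Step 3: tau = (C - D)/(n(n-1)/2) = (27 - 1)/28 = 0.928571.
Step 4: Exact two-sided p-value (enumerate n! = 40320 permutations of y under H0): p = 0.000397.
Step 5: alpha = 0.05. reject H0.

tau_b = 0.9286 (C=27, D=1), p = 0.000397, reject H0.


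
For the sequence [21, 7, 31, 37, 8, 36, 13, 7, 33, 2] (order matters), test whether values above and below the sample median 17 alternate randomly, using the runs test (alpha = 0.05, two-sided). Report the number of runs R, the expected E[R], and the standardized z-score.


Step 1: Compute median = 17; label A = above, B = below.
Labels in order: ABAABABBAB  (n_A = 5, n_B = 5)
Step 2: Count runs R = 8.
Step 3: Under H0 (random ordering), E[R] = 2*n_A*n_B/(n_A+n_B) + 1 = 2*5*5/10 + 1 = 6.0000.
        Var[R] = 2*n_A*n_B*(2*n_A*n_B - n_A - n_B) / ((n_A+n_B)^2 * (n_A+n_B-1)) = 2000/900 = 2.2222.
        SD[R] = 1.4907.
Step 4: Continuity-corrected z = (R - 0.5 - E[R]) / SD[R] = (8 - 0.5 - 6.0000) / 1.4907 = 1.0062.
Step 5: Two-sided p-value via normal approximation = 2*(1 - Phi(|z|)) = 0.314305.
Step 6: alpha = 0.05. fail to reject H0.

R = 8, z = 1.0062, p = 0.314305, fail to reject H0.


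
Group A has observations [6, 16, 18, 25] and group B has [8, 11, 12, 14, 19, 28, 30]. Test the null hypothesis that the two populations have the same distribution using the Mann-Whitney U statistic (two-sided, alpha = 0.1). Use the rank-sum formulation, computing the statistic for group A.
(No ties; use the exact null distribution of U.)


Step 1: Combine and sort all 11 observations; assign midranks.
sorted (value, group): (6,X), (8,Y), (11,Y), (12,Y), (14,Y), (16,X), (18,X), (19,Y), (25,X), (28,Y), (30,Y)
ranks: 6->1, 8->2, 11->3, 12->4, 14->5, 16->6, 18->7, 19->8, 25->9, 28->10, 30->11
Step 2: Rank sum for X: R1 = 1 + 6 + 7 + 9 = 23.
Step 3: U_X = R1 - n1(n1+1)/2 = 23 - 4*5/2 = 23 - 10 = 13.
       U_Y = n1*n2 - U_X = 28 - 13 = 15.
Step 4: No ties, so the exact null distribution of U (based on enumerating the C(11,4) = 330 equally likely rank assignments) gives the two-sided p-value.
Step 5: p-value = 0.927273; compare to alpha = 0.1. fail to reject H0.

U_X = 13, p = 0.927273, fail to reject H0 at alpha = 0.1.


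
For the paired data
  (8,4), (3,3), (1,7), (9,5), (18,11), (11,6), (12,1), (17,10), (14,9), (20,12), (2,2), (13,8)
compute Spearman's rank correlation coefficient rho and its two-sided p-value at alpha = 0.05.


Step 1: Rank x and y separately (midranks; no ties here).
rank(x): 8->4, 3->3, 1->1, 9->5, 18->11, 11->6, 12->7, 17->10, 14->9, 20->12, 2->2, 13->8
rank(y): 4->4, 3->3, 7->7, 5->5, 11->11, 6->6, 1->1, 10->10, 9->9, 12->12, 2->2, 8->8
Step 2: d_i = R_x(i) - R_y(i); compute d_i^2.
  (4-4)^2=0, (3-3)^2=0, (1-7)^2=36, (5-5)^2=0, (11-11)^2=0, (6-6)^2=0, (7-1)^2=36, (10-10)^2=0, (9-9)^2=0, (12-12)^2=0, (2-2)^2=0, (8-8)^2=0
sum(d^2) = 72.
Step 3: rho = 1 - 6*72 / (12*(12^2 - 1)) = 1 - 432/1716 = 0.748252.
Step 4: Under H0, t = rho * sqrt((n-2)/(1-rho^2)) = 3.5667 ~ t(10).
Step 5: Two-sided p-value from the t-distribution with 10 df = 0.005124.
Step 6: alpha = 0.05. reject H0.

rho = 0.7483, p = 0.005124, reject H0 at alpha = 0.05.


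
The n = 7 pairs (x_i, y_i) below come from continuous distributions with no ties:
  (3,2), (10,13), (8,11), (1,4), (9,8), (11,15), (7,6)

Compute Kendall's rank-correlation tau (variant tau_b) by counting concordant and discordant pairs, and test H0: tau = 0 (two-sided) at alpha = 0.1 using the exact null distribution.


Step 1: Enumerate the 21 unordered pairs (i,j) with i<j and classify each by sign(x_j-x_i) * sign(y_j-y_i).
  (1,2):dx=+7,dy=+11->C; (1,3):dx=+5,dy=+9->C; (1,4):dx=-2,dy=+2->D; (1,5):dx=+6,dy=+6->C
  (1,6):dx=+8,dy=+13->C; (1,7):dx=+4,dy=+4->C; (2,3):dx=-2,dy=-2->C; (2,4):dx=-9,dy=-9->C
  (2,5):dx=-1,dy=-5->C; (2,6):dx=+1,dy=+2->C; (2,7):dx=-3,dy=-7->C; (3,4):dx=-7,dy=-7->C
  (3,5):dx=+1,dy=-3->D; (3,6):dx=+3,dy=+4->C; (3,7):dx=-1,dy=-5->C; (4,5):dx=+8,dy=+4->C
  (4,6):dx=+10,dy=+11->C; (4,7):dx=+6,dy=+2->C; (5,6):dx=+2,dy=+7->C; (5,7):dx=-2,dy=-2->C
  (6,7):dx=-4,dy=-9->C
Step 2: C = 19, D = 2, total pairs = 21.
Step 3: tau = (C - D)/(n(n-1)/2) = (19 - 2)/21 = 0.809524.
Step 4: Exact two-sided p-value (enumerate n! = 5040 permutations of y under H0): p = 0.010714.
Step 5: alpha = 0.1. reject H0.

tau_b = 0.8095 (C=19, D=2), p = 0.010714, reject H0.


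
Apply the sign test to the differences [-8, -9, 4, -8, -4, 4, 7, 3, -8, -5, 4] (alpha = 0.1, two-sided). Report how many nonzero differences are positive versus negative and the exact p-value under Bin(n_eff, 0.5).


Step 1: Discard zero differences. Original n = 11; n_eff = number of nonzero differences = 11.
Nonzero differences (with sign): -8, -9, +4, -8, -4, +4, +7, +3, -8, -5, +4
Step 2: Count signs: positive = 5, negative = 6.
Step 3: Under H0: P(positive) = 0.5, so the number of positives S ~ Bin(11, 0.5).
Step 4: Two-sided exact p-value = sum of Bin(11,0.5) probabilities at or below the observed probability = 1.000000.
Step 5: alpha = 0.1. fail to reject H0.

n_eff = 11, pos = 5, neg = 6, p = 1.000000, fail to reject H0.


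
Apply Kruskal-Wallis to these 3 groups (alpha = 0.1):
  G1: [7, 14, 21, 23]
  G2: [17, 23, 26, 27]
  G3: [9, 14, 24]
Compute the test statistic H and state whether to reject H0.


Step 1: Combine all N = 11 observations and assign midranks.
sorted (value, group, rank): (7,G1,1), (9,G3,2), (14,G1,3.5), (14,G3,3.5), (17,G2,5), (21,G1,6), (23,G1,7.5), (23,G2,7.5), (24,G3,9), (26,G2,10), (27,G2,11)
Step 2: Sum ranks within each group.
R_1 = 18 (n_1 = 4)
R_2 = 33.5 (n_2 = 4)
R_3 = 14.5 (n_3 = 3)
Step 3: H = 12/(N(N+1)) * sum(R_i^2/n_i) - 3(N+1)
     = 12/(11*12) * (18^2/4 + 33.5^2/4 + 14.5^2/3) - 3*12
     = 0.090909 * 431.646 - 36
     = 3.240530.
Step 4: Ties present; correction factor C = 1 - 12/(11^3 - 11) = 0.990909. Corrected H = 3.240530 / 0.990909 = 3.270260.
Step 5: Under H0, H ~ chi^2(2); p-value = 0.194927.
Step 6: alpha = 0.1. fail to reject H0.

H = 3.2703, df = 2, p = 0.194927, fail to reject H0.


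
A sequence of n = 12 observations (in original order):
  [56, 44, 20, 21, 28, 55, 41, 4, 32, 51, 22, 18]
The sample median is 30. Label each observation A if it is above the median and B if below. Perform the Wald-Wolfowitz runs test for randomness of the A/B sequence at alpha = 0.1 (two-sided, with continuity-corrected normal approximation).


Step 1: Compute median = 30; label A = above, B = below.
Labels in order: AABBBAABAABB  (n_A = 6, n_B = 6)
Step 2: Count runs R = 6.
Step 3: Under H0 (random ordering), E[R] = 2*n_A*n_B/(n_A+n_B) + 1 = 2*6*6/12 + 1 = 7.0000.
        Var[R] = 2*n_A*n_B*(2*n_A*n_B - n_A - n_B) / ((n_A+n_B)^2 * (n_A+n_B-1)) = 4320/1584 = 2.7273.
        SD[R] = 1.6514.
Step 4: Continuity-corrected z = (R + 0.5 - E[R]) / SD[R] = (6 + 0.5 - 7.0000) / 1.6514 = -0.3028.
Step 5: Two-sided p-value via normal approximation = 2*(1 - Phi(|z|)) = 0.762069.
Step 6: alpha = 0.1. fail to reject H0.

R = 6, z = -0.3028, p = 0.762069, fail to reject H0.


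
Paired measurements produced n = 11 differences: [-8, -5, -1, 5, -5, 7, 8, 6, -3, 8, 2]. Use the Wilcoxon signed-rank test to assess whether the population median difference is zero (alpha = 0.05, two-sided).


Step 1: Drop any zero differences (none here) and take |d_i|.
|d| = [8, 5, 1, 5, 5, 7, 8, 6, 3, 8, 2]
Step 2: Midrank |d_i| (ties get averaged ranks).
ranks: |8|->10, |5|->5, |1|->1, |5|->5, |5|->5, |7|->8, |8|->10, |6|->7, |3|->3, |8|->10, |2|->2
Step 3: Attach original signs; sum ranks with positive sign and with negative sign.
W+ = 5 + 8 + 10 + 7 + 10 + 2 = 42
W- = 10 + 5 + 1 + 5 + 3 = 24
(Check: W+ + W- = 66 should equal n(n+1)/2 = 66.)
Step 4: Test statistic W = min(W+, W-) = 24.
Step 5: Ties in |d|, so use the tie-corrected normal approximation.
        E[W] = n(n+1)/4 = 11*12/4 = 33.
        Tie groups: |d|=5 (t=3), |d|=8 (t=3); sum(t^3 - t) = 48.
        Var[W] = n(n+1)(2n+1)/24 - sum(t^3-t)/48 = 3036/24 - 48/48 = 125.5.
        z = (W - E[W]) / sqrt(Var[W]) = (24 - 33) / 11.2027 = -0.8034.
        Two-sided p = 2*Phi(z) = 0.421756.
Step 6: alpha = 0.05. fail to reject H0.

W+ = 42, W- = 24, W = min = 24, p = 0.421756, fail to reject H0.


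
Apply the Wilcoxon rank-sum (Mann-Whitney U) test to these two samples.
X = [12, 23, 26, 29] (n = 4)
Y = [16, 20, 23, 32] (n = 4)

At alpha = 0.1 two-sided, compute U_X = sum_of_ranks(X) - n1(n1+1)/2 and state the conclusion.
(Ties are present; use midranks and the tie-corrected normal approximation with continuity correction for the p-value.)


Step 1: Combine and sort all 8 observations; assign midranks.
sorted (value, group): (12,X), (16,Y), (20,Y), (23,X), (23,Y), (26,X), (29,X), (32,Y)
ranks: 12->1, 16->2, 20->3, 23->4.5, 23->4.5, 26->6, 29->7, 32->8
Step 2: Rank sum for X: R1 = 1 + 4.5 + 6 + 7 = 18.5.
Step 3: U_X = R1 - n1(n1+1)/2 = 18.5 - 4*5/2 = 18.5 - 10 = 8.5.
       U_Y = n1*n2 - U_X = 16 - 8.5 = 7.5.
Step 4: Ties are present, so use the tie-corrected normal approximation (with continuity correction) for the p-value.
Step 5: p-value = 1.000000; compare to alpha = 0.1. fail to reject H0.

U_X = 8.5, p = 1.000000, fail to reject H0 at alpha = 0.1.


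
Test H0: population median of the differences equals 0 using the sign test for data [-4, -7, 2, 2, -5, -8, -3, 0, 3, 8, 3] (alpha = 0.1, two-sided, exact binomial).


Step 1: Discard zero differences. Original n = 11; n_eff = number of nonzero differences = 10.
Nonzero differences (with sign): -4, -7, +2, +2, -5, -8, -3, +3, +8, +3
Step 2: Count signs: positive = 5, negative = 5.
Step 3: Under H0: P(positive) = 0.5, so the number of positives S ~ Bin(10, 0.5).
Step 4: Two-sided exact p-value = sum of Bin(10,0.5) probabilities at or below the observed probability = 1.000000.
Step 5: alpha = 0.1. fail to reject H0.

n_eff = 10, pos = 5, neg = 5, p = 1.000000, fail to reject H0.


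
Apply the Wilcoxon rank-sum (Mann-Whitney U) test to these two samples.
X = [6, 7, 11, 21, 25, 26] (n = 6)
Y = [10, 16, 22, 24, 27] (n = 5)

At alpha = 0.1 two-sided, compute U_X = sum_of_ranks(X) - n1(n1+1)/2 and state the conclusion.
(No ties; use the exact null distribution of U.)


Step 1: Combine and sort all 11 observations; assign midranks.
sorted (value, group): (6,X), (7,X), (10,Y), (11,X), (16,Y), (21,X), (22,Y), (24,Y), (25,X), (26,X), (27,Y)
ranks: 6->1, 7->2, 10->3, 11->4, 16->5, 21->6, 22->7, 24->8, 25->9, 26->10, 27->11
Step 2: Rank sum for X: R1 = 1 + 2 + 4 + 6 + 9 + 10 = 32.
Step 3: U_X = R1 - n1(n1+1)/2 = 32 - 6*7/2 = 32 - 21 = 11.
       U_Y = n1*n2 - U_X = 30 - 11 = 19.
Step 4: No ties, so the exact null distribution of U (based on enumerating the C(11,6) = 462 equally likely rank assignments) gives the two-sided p-value.
Step 5: p-value = 0.536797; compare to alpha = 0.1. fail to reject H0.

U_X = 11, p = 0.536797, fail to reject H0 at alpha = 0.1.


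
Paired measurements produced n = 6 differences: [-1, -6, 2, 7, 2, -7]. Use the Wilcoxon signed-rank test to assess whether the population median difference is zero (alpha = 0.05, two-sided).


Step 1: Drop any zero differences (none here) and take |d_i|.
|d| = [1, 6, 2, 7, 2, 7]
Step 2: Midrank |d_i| (ties get averaged ranks).
ranks: |1|->1, |6|->4, |2|->2.5, |7|->5.5, |2|->2.5, |7|->5.5
Step 3: Attach original signs; sum ranks with positive sign and with negative sign.
W+ = 2.5 + 5.5 + 2.5 = 10.5
W- = 1 + 4 + 5.5 = 10.5
(Check: W+ + W- = 21 should equal n(n+1)/2 = 21.)
Step 4: Test statistic W = min(W+, W-) = 10.5.
Step 5: Ties in |d|, so use the tie-corrected normal approximation.
        E[W] = n(n+1)/4 = 6*7/4 = 10.5.
        Tie groups: |d|=2 (t=2), |d|=7 (t=2); sum(t^3 - t) = 12.
        Var[W] = n(n+1)(2n+1)/24 - sum(t^3-t)/48 = 546/24 - 12/48 = 22.5.
        z = (W - E[W]) / sqrt(Var[W]) = (10.5 - 10.5) / 4.7434 = 0.0000.
        Two-sided p = 2*Phi(z) = 1.000000.
Step 6: alpha = 0.05. fail to reject H0.

W+ = 10.5, W- = 10.5, W = min = 10.5, p = 1.000000, fail to reject H0.


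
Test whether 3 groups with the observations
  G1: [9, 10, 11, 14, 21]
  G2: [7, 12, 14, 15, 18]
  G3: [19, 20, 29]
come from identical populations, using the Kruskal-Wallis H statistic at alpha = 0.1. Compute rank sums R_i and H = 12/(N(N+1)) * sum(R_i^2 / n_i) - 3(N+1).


Step 1: Combine all N = 13 observations and assign midranks.
sorted (value, group, rank): (7,G2,1), (9,G1,2), (10,G1,3), (11,G1,4), (12,G2,5), (14,G1,6.5), (14,G2,6.5), (15,G2,8), (18,G2,9), (19,G3,10), (20,G3,11), (21,G1,12), (29,G3,13)
Step 2: Sum ranks within each group.
R_1 = 27.5 (n_1 = 5)
R_2 = 29.5 (n_2 = 5)
R_3 = 34 (n_3 = 3)
Step 3: H = 12/(N(N+1)) * sum(R_i^2/n_i) - 3(N+1)
     = 12/(13*14) * (27.5^2/5 + 29.5^2/5 + 34^2/3) - 3*14
     = 0.065934 * 710.633 - 42
     = 4.854945.
Step 4: Ties present; correction factor C = 1 - 6/(13^3 - 13) = 0.997253. Corrected H = 4.854945 / 0.997253 = 4.868320.
Step 5: Under H0, H ~ chi^2(2); p-value = 0.087671.
Step 6: alpha = 0.1. reject H0.

H = 4.8683, df = 2, p = 0.087671, reject H0.


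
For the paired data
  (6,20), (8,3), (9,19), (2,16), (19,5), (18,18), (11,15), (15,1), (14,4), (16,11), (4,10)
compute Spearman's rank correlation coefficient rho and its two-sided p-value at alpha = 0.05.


Step 1: Rank x and y separately (midranks; no ties here).
rank(x): 6->3, 8->4, 9->5, 2->1, 19->11, 18->10, 11->6, 15->8, 14->7, 16->9, 4->2
rank(y): 20->11, 3->2, 19->10, 16->8, 5->4, 18->9, 15->7, 1->1, 4->3, 11->6, 10->5
Step 2: d_i = R_x(i) - R_y(i); compute d_i^2.
  (3-11)^2=64, (4-2)^2=4, (5-10)^2=25, (1-8)^2=49, (11-4)^2=49, (10-9)^2=1, (6-7)^2=1, (8-1)^2=49, (7-3)^2=16, (9-6)^2=9, (2-5)^2=9
sum(d^2) = 276.
Step 3: rho = 1 - 6*276 / (11*(11^2 - 1)) = 1 - 1656/1320 = -0.254545.
Step 4: Under H0, t = rho * sqrt((n-2)/(1-rho^2)) = -0.7896 ~ t(9).
Step 5: Two-sided p-value from the t-distribution with 9 df = 0.450037.
Step 6: alpha = 0.05. fail to reject H0.

rho = -0.2545, p = 0.450037, fail to reject H0 at alpha = 0.05.


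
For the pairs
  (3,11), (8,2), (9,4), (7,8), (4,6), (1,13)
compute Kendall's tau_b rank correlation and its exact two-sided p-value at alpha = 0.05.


Step 1: Enumerate the 15 unordered pairs (i,j) with i<j and classify each by sign(x_j-x_i) * sign(y_j-y_i).
  (1,2):dx=+5,dy=-9->D; (1,3):dx=+6,dy=-7->D; (1,4):dx=+4,dy=-3->D; (1,5):dx=+1,dy=-5->D
  (1,6):dx=-2,dy=+2->D; (2,3):dx=+1,dy=+2->C; (2,4):dx=-1,dy=+6->D; (2,5):dx=-4,dy=+4->D
  (2,6):dx=-7,dy=+11->D; (3,4):dx=-2,dy=+4->D; (3,5):dx=-5,dy=+2->D; (3,6):dx=-8,dy=+9->D
  (4,5):dx=-3,dy=-2->C; (4,6):dx=-6,dy=+5->D; (5,6):dx=-3,dy=+7->D
Step 2: C = 2, D = 13, total pairs = 15.
Step 3: tau = (C - D)/(n(n-1)/2) = (2 - 13)/15 = -0.733333.
Step 4: Exact two-sided p-value (enumerate n! = 720 permutations of y under H0): p = 0.055556.
Step 5: alpha = 0.05. fail to reject H0.

tau_b = -0.7333 (C=2, D=13), p = 0.055556, fail to reject H0.


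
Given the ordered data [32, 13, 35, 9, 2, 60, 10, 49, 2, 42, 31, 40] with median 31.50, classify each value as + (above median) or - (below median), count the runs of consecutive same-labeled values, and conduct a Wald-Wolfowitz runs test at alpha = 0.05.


Step 1: Compute median = 31.50; label A = above, B = below.
Labels in order: ABABBABABABA  (n_A = 6, n_B = 6)
Step 2: Count runs R = 11.
Step 3: Under H0 (random ordering), E[R] = 2*n_A*n_B/(n_A+n_B) + 1 = 2*6*6/12 + 1 = 7.0000.
        Var[R] = 2*n_A*n_B*(2*n_A*n_B - n_A - n_B) / ((n_A+n_B)^2 * (n_A+n_B-1)) = 4320/1584 = 2.7273.
        SD[R] = 1.6514.
Step 4: Continuity-corrected z = (R - 0.5 - E[R]) / SD[R] = (11 - 0.5 - 7.0000) / 1.6514 = 2.1194.
Step 5: Two-sided p-value via normal approximation = 2*(1 - Phi(|z|)) = 0.034060.
Step 6: alpha = 0.05. reject H0.

R = 11, z = 2.1194, p = 0.034060, reject H0.


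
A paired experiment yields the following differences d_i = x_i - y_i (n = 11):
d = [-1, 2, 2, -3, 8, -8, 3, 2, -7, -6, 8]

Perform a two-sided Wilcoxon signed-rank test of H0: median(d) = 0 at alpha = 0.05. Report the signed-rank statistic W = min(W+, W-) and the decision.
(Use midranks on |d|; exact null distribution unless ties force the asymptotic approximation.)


Step 1: Drop any zero differences (none here) and take |d_i|.
|d| = [1, 2, 2, 3, 8, 8, 3, 2, 7, 6, 8]
Step 2: Midrank |d_i| (ties get averaged ranks).
ranks: |1|->1, |2|->3, |2|->3, |3|->5.5, |8|->10, |8|->10, |3|->5.5, |2|->3, |7|->8, |6|->7, |8|->10
Step 3: Attach original signs; sum ranks with positive sign and with negative sign.
W+ = 3 + 3 + 10 + 5.5 + 3 + 10 = 34.5
W- = 1 + 5.5 + 10 + 8 + 7 = 31.5
(Check: W+ + W- = 66 should equal n(n+1)/2 = 66.)
Step 4: Test statistic W = min(W+, W-) = 31.5.
Step 5: Ties in |d|, so use the tie-corrected normal approximation.
        E[W] = n(n+1)/4 = 11*12/4 = 33.
        Tie groups: |d|=2 (t=3), |d|=3 (t=2), |d|=8 (t=3); sum(t^3 - t) = 54.
        Var[W] = n(n+1)(2n+1)/24 - sum(t^3-t)/48 = 3036/24 - 54/48 = 125.375.
        z = (W - E[W]) / sqrt(Var[W]) = (31.5 - 33) / 11.1971 = -0.1340.
        Two-sided p = 2*Phi(z) = 0.893432.
Step 6: alpha = 0.05. fail to reject H0.

W+ = 34.5, W- = 31.5, W = min = 31.5, p = 0.893432, fail to reject H0.


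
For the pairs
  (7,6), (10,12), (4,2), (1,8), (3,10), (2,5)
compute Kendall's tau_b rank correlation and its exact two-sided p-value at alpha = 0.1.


Step 1: Enumerate the 15 unordered pairs (i,j) with i<j and classify each by sign(x_j-x_i) * sign(y_j-y_i).
  (1,2):dx=+3,dy=+6->C; (1,3):dx=-3,dy=-4->C; (1,4):dx=-6,dy=+2->D; (1,5):dx=-4,dy=+4->D
  (1,6):dx=-5,dy=-1->C; (2,3):dx=-6,dy=-10->C; (2,4):dx=-9,dy=-4->C; (2,5):dx=-7,dy=-2->C
  (2,6):dx=-8,dy=-7->C; (3,4):dx=-3,dy=+6->D; (3,5):dx=-1,dy=+8->D; (3,6):dx=-2,dy=+3->D
  (4,5):dx=+2,dy=+2->C; (4,6):dx=+1,dy=-3->D; (5,6):dx=-1,dy=-5->C
Step 2: C = 9, D = 6, total pairs = 15.
Step 3: tau = (C - D)/(n(n-1)/2) = (9 - 6)/15 = 0.200000.
Step 4: Exact two-sided p-value (enumerate n! = 720 permutations of y under H0): p = 0.719444.
Step 5: alpha = 0.1. fail to reject H0.

tau_b = 0.2000 (C=9, D=6), p = 0.719444, fail to reject H0.


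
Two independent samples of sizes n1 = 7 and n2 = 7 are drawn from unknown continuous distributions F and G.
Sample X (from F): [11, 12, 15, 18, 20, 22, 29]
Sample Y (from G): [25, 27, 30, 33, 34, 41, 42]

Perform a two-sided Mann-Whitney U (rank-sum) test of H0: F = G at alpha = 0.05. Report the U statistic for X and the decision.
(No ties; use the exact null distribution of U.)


Step 1: Combine and sort all 14 observations; assign midranks.
sorted (value, group): (11,X), (12,X), (15,X), (18,X), (20,X), (22,X), (25,Y), (27,Y), (29,X), (30,Y), (33,Y), (34,Y), (41,Y), (42,Y)
ranks: 11->1, 12->2, 15->3, 18->4, 20->5, 22->6, 25->7, 27->8, 29->9, 30->10, 33->11, 34->12, 41->13, 42->14
Step 2: Rank sum for X: R1 = 1 + 2 + 3 + 4 + 5 + 6 + 9 = 30.
Step 3: U_X = R1 - n1(n1+1)/2 = 30 - 7*8/2 = 30 - 28 = 2.
       U_Y = n1*n2 - U_X = 49 - 2 = 47.
Step 4: No ties, so the exact null distribution of U (based on enumerating the C(14,7) = 3432 equally likely rank assignments) gives the two-sided p-value.
Step 5: p-value = 0.002331; compare to alpha = 0.05. reject H0.

U_X = 2, p = 0.002331, reject H0 at alpha = 0.05.


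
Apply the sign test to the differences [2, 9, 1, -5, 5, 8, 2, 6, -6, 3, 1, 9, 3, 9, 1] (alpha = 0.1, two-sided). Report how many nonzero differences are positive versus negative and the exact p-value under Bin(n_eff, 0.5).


Step 1: Discard zero differences. Original n = 15; n_eff = number of nonzero differences = 15.
Nonzero differences (with sign): +2, +9, +1, -5, +5, +8, +2, +6, -6, +3, +1, +9, +3, +9, +1
Step 2: Count signs: positive = 13, negative = 2.
Step 3: Under H0: P(positive) = 0.5, so the number of positives S ~ Bin(15, 0.5).
Step 4: Two-sided exact p-value = sum of Bin(15,0.5) probabilities at or below the observed probability = 0.007385.
Step 5: alpha = 0.1. reject H0.

n_eff = 15, pos = 13, neg = 2, p = 0.007385, reject H0.


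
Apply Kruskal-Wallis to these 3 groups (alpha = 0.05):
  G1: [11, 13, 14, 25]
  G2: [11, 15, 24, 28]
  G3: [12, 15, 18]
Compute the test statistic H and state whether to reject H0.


Step 1: Combine all N = 11 observations and assign midranks.
sorted (value, group, rank): (11,G1,1.5), (11,G2,1.5), (12,G3,3), (13,G1,4), (14,G1,5), (15,G2,6.5), (15,G3,6.5), (18,G3,8), (24,G2,9), (25,G1,10), (28,G2,11)
Step 2: Sum ranks within each group.
R_1 = 20.5 (n_1 = 4)
R_2 = 28 (n_2 = 4)
R_3 = 17.5 (n_3 = 3)
Step 3: H = 12/(N(N+1)) * sum(R_i^2/n_i) - 3(N+1)
     = 12/(11*12) * (20.5^2/4 + 28^2/4 + 17.5^2/3) - 3*12
     = 0.090909 * 403.146 - 36
     = 0.649621.
Step 4: Ties present; correction factor C = 1 - 12/(11^3 - 11) = 0.990909. Corrected H = 0.649621 / 0.990909 = 0.655581.
Step 5: Under H0, H ~ chi^2(2); p-value = 0.720514.
Step 6: alpha = 0.05. fail to reject H0.

H = 0.6556, df = 2, p = 0.720514, fail to reject H0.


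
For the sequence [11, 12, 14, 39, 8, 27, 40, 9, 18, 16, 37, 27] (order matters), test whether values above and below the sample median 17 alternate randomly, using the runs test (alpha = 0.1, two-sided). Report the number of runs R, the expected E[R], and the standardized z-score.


Step 1: Compute median = 17; label A = above, B = below.
Labels in order: BBBABAABABAA  (n_A = 6, n_B = 6)
Step 2: Count runs R = 8.
Step 3: Under H0 (random ordering), E[R] = 2*n_A*n_B/(n_A+n_B) + 1 = 2*6*6/12 + 1 = 7.0000.
        Var[R] = 2*n_A*n_B*(2*n_A*n_B - n_A - n_B) / ((n_A+n_B)^2 * (n_A+n_B-1)) = 4320/1584 = 2.7273.
        SD[R] = 1.6514.
Step 4: Continuity-corrected z = (R - 0.5 - E[R]) / SD[R] = (8 - 0.5 - 7.0000) / 1.6514 = 0.3028.
Step 5: Two-sided p-value via normal approximation = 2*(1 - Phi(|z|)) = 0.762069.
Step 6: alpha = 0.1. fail to reject H0.

R = 8, z = 0.3028, p = 0.762069, fail to reject H0.


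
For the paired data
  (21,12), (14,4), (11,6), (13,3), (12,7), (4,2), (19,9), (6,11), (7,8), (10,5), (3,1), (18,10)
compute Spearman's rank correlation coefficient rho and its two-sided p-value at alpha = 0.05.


Step 1: Rank x and y separately (midranks; no ties here).
rank(x): 21->12, 14->9, 11->6, 13->8, 12->7, 4->2, 19->11, 6->3, 7->4, 10->5, 3->1, 18->10
rank(y): 12->12, 4->4, 6->6, 3->3, 7->7, 2->2, 9->9, 11->11, 8->8, 5->5, 1->1, 10->10
Step 2: d_i = R_x(i) - R_y(i); compute d_i^2.
  (12-12)^2=0, (9-4)^2=25, (6-6)^2=0, (8-3)^2=25, (7-7)^2=0, (2-2)^2=0, (11-9)^2=4, (3-11)^2=64, (4-8)^2=16, (5-5)^2=0, (1-1)^2=0, (10-10)^2=0
sum(d^2) = 134.
Step 3: rho = 1 - 6*134 / (12*(12^2 - 1)) = 1 - 804/1716 = 0.531469.
Step 4: Under H0, t = rho * sqrt((n-2)/(1-rho^2)) = 1.9841 ~ t(10).
Step 5: Two-sided p-value from the t-distribution with 10 df = 0.075362.
Step 6: alpha = 0.05. fail to reject H0.

rho = 0.5315, p = 0.075362, fail to reject H0 at alpha = 0.05.


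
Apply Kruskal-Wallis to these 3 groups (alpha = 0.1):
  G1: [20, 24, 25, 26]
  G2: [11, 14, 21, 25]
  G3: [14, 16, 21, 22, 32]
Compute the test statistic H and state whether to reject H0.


Step 1: Combine all N = 13 observations and assign midranks.
sorted (value, group, rank): (11,G2,1), (14,G2,2.5), (14,G3,2.5), (16,G3,4), (20,G1,5), (21,G2,6.5), (21,G3,6.5), (22,G3,8), (24,G1,9), (25,G1,10.5), (25,G2,10.5), (26,G1,12), (32,G3,13)
Step 2: Sum ranks within each group.
R_1 = 36.5 (n_1 = 4)
R_2 = 20.5 (n_2 = 4)
R_3 = 34 (n_3 = 5)
Step 3: H = 12/(N(N+1)) * sum(R_i^2/n_i) - 3(N+1)
     = 12/(13*14) * (36.5^2/4 + 20.5^2/4 + 34^2/5) - 3*14
     = 0.065934 * 669.325 - 42
     = 2.131319.
Step 4: Ties present; correction factor C = 1 - 18/(13^3 - 13) = 0.991758. Corrected H = 2.131319 / 0.991758 = 2.149030.
Step 5: Under H0, H ~ chi^2(2); p-value = 0.341463.
Step 6: alpha = 0.1. fail to reject H0.

H = 2.1490, df = 2, p = 0.341463, fail to reject H0.


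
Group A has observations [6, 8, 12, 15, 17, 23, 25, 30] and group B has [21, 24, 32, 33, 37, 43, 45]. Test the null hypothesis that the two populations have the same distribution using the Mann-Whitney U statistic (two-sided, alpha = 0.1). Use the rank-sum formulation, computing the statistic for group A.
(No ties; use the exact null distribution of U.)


Step 1: Combine and sort all 15 observations; assign midranks.
sorted (value, group): (6,X), (8,X), (12,X), (15,X), (17,X), (21,Y), (23,X), (24,Y), (25,X), (30,X), (32,Y), (33,Y), (37,Y), (43,Y), (45,Y)
ranks: 6->1, 8->2, 12->3, 15->4, 17->5, 21->6, 23->7, 24->8, 25->9, 30->10, 32->11, 33->12, 37->13, 43->14, 45->15
Step 2: Rank sum for X: R1 = 1 + 2 + 3 + 4 + 5 + 7 + 9 + 10 = 41.
Step 3: U_X = R1 - n1(n1+1)/2 = 41 - 8*9/2 = 41 - 36 = 5.
       U_Y = n1*n2 - U_X = 56 - 5 = 51.
Step 4: No ties, so the exact null distribution of U (based on enumerating the C(15,8) = 6435 equally likely rank assignments) gives the two-sided p-value.
Step 5: p-value = 0.005905; compare to alpha = 0.1. reject H0.

U_X = 5, p = 0.005905, reject H0 at alpha = 0.1.


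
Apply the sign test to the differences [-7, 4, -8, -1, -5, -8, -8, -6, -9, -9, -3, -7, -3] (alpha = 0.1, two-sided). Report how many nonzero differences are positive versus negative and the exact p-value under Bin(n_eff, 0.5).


Step 1: Discard zero differences. Original n = 13; n_eff = number of nonzero differences = 13.
Nonzero differences (with sign): -7, +4, -8, -1, -5, -8, -8, -6, -9, -9, -3, -7, -3
Step 2: Count signs: positive = 1, negative = 12.
Step 3: Under H0: P(positive) = 0.5, so the number of positives S ~ Bin(13, 0.5).
Step 4: Two-sided exact p-value = sum of Bin(13,0.5) probabilities at or below the observed probability = 0.003418.
Step 5: alpha = 0.1. reject H0.

n_eff = 13, pos = 1, neg = 12, p = 0.003418, reject H0.


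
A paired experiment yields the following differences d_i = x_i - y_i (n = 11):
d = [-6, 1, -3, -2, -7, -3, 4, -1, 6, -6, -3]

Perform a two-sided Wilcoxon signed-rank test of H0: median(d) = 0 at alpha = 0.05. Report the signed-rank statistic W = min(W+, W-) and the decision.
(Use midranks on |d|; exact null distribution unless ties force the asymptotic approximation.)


Step 1: Drop any zero differences (none here) and take |d_i|.
|d| = [6, 1, 3, 2, 7, 3, 4, 1, 6, 6, 3]
Step 2: Midrank |d_i| (ties get averaged ranks).
ranks: |6|->9, |1|->1.5, |3|->5, |2|->3, |7|->11, |3|->5, |4|->7, |1|->1.5, |6|->9, |6|->9, |3|->5
Step 3: Attach original signs; sum ranks with positive sign and with negative sign.
W+ = 1.5 + 7 + 9 = 17.5
W- = 9 + 5 + 3 + 11 + 5 + 1.5 + 9 + 5 = 48.5
(Check: W+ + W- = 66 should equal n(n+1)/2 = 66.)
Step 4: Test statistic W = min(W+, W-) = 17.5.
Step 5: Ties in |d|, so use the tie-corrected normal approximation.
        E[W] = n(n+1)/4 = 11*12/4 = 33.
        Tie groups: |d|=1 (t=2), |d|=3 (t=3), |d|=6 (t=3); sum(t^3 - t) = 54.
        Var[W] = n(n+1)(2n+1)/24 - sum(t^3-t)/48 = 3036/24 - 54/48 = 125.375.
        z = (W - E[W]) / sqrt(Var[W]) = (17.5 - 33) / 11.1971 = -1.3843.
        Two-sided p = 2*Phi(z) = 0.166271.
Step 6: alpha = 0.05. fail to reject H0.

W+ = 17.5, W- = 48.5, W = min = 17.5, p = 0.166271, fail to reject H0.
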